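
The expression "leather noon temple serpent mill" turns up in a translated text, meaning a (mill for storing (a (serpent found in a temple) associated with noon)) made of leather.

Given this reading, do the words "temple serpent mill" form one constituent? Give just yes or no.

no

The top-level split is [leather] [noon temple serpent mill]; the full structure is [leather [[noon [temple serpent]] mill]].
"temple serpent mill" straddles a constituent boundary, so it is not a single unit.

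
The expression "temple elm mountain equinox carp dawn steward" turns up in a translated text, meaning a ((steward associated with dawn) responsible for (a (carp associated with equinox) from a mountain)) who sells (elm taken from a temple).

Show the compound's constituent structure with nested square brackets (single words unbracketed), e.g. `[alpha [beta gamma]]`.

Overall it is a kind of steward (specifically "mountain equinox carp dawn steward"); the modifier is "temple elm".
Within "temple elm", the head is "elm" and the modifier is "temple".
Within "mountain equinox carp dawn steward", the head is "steward" (specifically "dawn steward") and the modifier is "mountain equinox carp".
Within "mountain equinox carp", the head is "carp" (specifically "equinox carp") and the modifier is "mountain".
Within "equinox carp", the head is "carp" and the modifier is "equinox".
Within "dawn steward", the head is "steward" and the modifier is "dawn".
Assembled: [[temple elm] [[mountain [equinox carp]] [dawn steward]]].

[[temple elm] [[mountain [equinox carp]] [dawn steward]]]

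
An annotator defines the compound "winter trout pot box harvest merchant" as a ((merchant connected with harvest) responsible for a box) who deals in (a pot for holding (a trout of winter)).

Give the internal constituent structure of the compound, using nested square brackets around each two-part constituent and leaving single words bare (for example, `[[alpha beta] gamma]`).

[[[winter trout] pot] [box [harvest merchant]]]

Whole compound: head "merchant" (specifically "box harvest merchant"), modifier "winter trout pot".
"winter trout pot" → head "pot", modifier "winter trout".
"winter trout" → head "trout", modifier "winter".
"box harvest merchant" → head "merchant" (specifically "harvest merchant"), modifier "box".
"harvest merchant" → head "merchant", modifier "harvest".
So the structure is [[[winter trout] pot] [box [harvest merchant]]].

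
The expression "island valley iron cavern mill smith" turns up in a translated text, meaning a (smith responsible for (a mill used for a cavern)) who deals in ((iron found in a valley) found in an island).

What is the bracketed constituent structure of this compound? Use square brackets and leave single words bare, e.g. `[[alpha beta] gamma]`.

The outermost head in the paraphrase is "smith" (specifically "cavern mill smith"), modified by "island valley iron".
Within "island valley iron", the head is "iron" (specifically "valley iron") and the modifier is "island".
Within "valley iron", the head is "iron" and the modifier is "valley".
Within "cavern mill smith", the head is "smith" and the modifier is "cavern mill".
Within "cavern mill", the head is "mill" and the modifier is "cavern".
Assembled: [[island [valley iron]] [[cavern mill] smith]].

[[island [valley iron]] [[cavern mill] smith]]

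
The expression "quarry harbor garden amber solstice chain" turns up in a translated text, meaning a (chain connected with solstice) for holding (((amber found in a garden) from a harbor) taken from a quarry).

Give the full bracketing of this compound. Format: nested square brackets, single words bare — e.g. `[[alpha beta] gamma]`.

[[quarry [harbor [garden amber]]] [solstice chain]]

Overall it is a kind of chain (specifically "solstice chain"); the modifier is "quarry harbor garden amber".
Within "quarry harbor garden amber", the head is "amber" (specifically "harbor garden amber") and the modifier is "quarry".
Within "harbor garden amber", the head is "amber" (specifically "garden amber") and the modifier is "harbor".
Within "garden amber", the head is "amber" and the modifier is "garden".
Within "solstice chain", the head is "chain" and the modifier is "solstice".
Putting it together: [[quarry [harbor [garden amber]]] [solstice chain]].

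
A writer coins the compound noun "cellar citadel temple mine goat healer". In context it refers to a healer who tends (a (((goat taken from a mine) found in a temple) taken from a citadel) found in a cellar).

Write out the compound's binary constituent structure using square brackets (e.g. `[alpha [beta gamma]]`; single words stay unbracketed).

[[cellar [citadel [temple [mine goat]]]] healer]

Overall it is a kind of healer; the modifier is "cellar citadel temple mine goat".
"cellar citadel temple mine goat" → head "goat" (specifically "citadel temple mine goat"), modifier "cellar".
"citadel temple mine goat" → head "goat" (specifically "temple mine goat"), modifier "citadel".
"temple mine goat" → head "goat" (specifically "mine goat"), modifier "temple".
"mine goat" → head "goat", modifier "mine".
Assembled: [[cellar [citadel [temple [mine goat]]]] healer].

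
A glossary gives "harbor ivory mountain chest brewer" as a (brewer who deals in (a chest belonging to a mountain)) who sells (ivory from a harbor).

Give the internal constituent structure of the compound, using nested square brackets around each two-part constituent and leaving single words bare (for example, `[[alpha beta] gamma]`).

[[harbor ivory] [[mountain chest] brewer]]

At the top level: head "brewer" (specifically "mountain chest brewer"); modifier "harbor ivory".
Within "harbor ivory", the head is "ivory" and the modifier is "harbor".
Within "mountain chest brewer", the head is "brewer" and the modifier is "mountain chest".
Within "mountain chest", the head is "chest" and the modifier is "mountain".
So the structure is [[harbor ivory] [[mountain chest] brewer]].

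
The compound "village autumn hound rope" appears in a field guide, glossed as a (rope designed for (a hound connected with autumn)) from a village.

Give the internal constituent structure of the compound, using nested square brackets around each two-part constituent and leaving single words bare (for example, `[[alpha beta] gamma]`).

Whole compound: head "rope" (specifically "autumn hound rope"), modifier "village".
Inside "autumn hound rope": head "rope", modifier "autumn hound".
Inside "autumn hound": head "hound", modifier "autumn".
Putting it together: [village [[autumn hound] rope]].

[village [[autumn hound] rope]]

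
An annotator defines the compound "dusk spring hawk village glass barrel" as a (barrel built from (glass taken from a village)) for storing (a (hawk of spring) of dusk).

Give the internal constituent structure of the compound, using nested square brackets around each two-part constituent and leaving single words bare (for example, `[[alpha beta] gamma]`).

Whole compound: head "barrel" (specifically "village glass barrel"), modifier "dusk spring hawk".
"dusk spring hawk" → head "hawk" (specifically "spring hawk"), modifier "dusk".
"spring hawk" → head "hawk", modifier "spring".
"village glass barrel" → head "barrel", modifier "village glass".
"village glass" → head "glass", modifier "village".
Assembled: [[dusk [spring hawk]] [[village glass] barrel]].

[[dusk [spring hawk]] [[village glass] barrel]]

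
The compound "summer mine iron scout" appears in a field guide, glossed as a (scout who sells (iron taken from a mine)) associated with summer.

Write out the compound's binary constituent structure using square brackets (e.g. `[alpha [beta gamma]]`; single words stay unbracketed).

[summer [[mine iron] scout]]

Whole compound: head "scout" (specifically "mine iron scout"), modifier "summer".
Within "mine iron scout", the head is "scout" and the modifier is "mine iron".
Within "mine iron", the head is "iron" and the modifier is "mine".
Putting it together: [summer [[mine iron] scout]].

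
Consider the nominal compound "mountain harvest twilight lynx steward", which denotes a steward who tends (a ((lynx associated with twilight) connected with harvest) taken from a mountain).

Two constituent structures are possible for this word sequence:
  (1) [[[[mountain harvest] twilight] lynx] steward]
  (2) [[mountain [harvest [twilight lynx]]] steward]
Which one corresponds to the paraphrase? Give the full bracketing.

The paraphrase's head is the "steward" part ("steward"); its modifier is "mountain harvest twilight lynx".
That top-level split, carried through the inner groups, gives [[mountain [harvest [twilight lynx]]] steward].

[[mountain [harvest [twilight lynx]]] steward]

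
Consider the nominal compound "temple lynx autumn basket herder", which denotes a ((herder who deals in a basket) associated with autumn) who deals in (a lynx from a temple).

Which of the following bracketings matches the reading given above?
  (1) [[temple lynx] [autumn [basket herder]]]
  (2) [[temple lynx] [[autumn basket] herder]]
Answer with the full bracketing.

[[temple lynx] [autumn [basket herder]]]

The paraphrase's head is the "herder" part ("autumn basket herder"); its modifier is "temple lynx".
That top-level split, carried through the inner groups, gives [[temple lynx] [autumn [basket herder]]].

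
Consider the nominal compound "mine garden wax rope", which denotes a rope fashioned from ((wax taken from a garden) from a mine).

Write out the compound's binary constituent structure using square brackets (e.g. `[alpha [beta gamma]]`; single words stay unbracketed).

[[mine [garden wax]] rope]

Overall it is a kind of rope; the modifier is "mine garden wax".
Within "mine garden wax", the head is "wax" (specifically "garden wax") and the modifier is "mine".
Within "garden wax", the head is "wax" and the modifier is "garden".
Putting it together: [[mine [garden wax]] rope].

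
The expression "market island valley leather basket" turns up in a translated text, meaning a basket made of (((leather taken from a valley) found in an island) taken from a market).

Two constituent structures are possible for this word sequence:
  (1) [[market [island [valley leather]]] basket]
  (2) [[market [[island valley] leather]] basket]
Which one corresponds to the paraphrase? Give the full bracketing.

The paraphrase's head is the "basket" part ("basket"); its modifier is "market island valley leather".
That top-level split, carried through the inner groups, gives [[market [island [valley leather]]] basket].

[[market [island [valley leather]]] basket]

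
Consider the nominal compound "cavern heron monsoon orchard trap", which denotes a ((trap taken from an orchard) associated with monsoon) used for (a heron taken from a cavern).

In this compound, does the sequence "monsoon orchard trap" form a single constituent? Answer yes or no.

The paraphrase groups the words so that "monsoon orchard trap" is one unit: it corresponds to a single parenthesized sub-phrase.
The full structure is [[cavern heron] [monsoon [orchard trap]]], in which [monsoon orchard trap] is a constituent.

yes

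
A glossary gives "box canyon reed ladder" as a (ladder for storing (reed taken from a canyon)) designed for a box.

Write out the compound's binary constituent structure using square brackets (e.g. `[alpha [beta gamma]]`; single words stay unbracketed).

[box [[canyon reed] ladder]]

Overall it is a kind of ladder (specifically "canyon reed ladder"); the modifier is "box".
"canyon reed ladder" → head "ladder", modifier "canyon reed".
"canyon reed" → head "reed", modifier "canyon".
Assembled: [box [[canyon reed] ladder]].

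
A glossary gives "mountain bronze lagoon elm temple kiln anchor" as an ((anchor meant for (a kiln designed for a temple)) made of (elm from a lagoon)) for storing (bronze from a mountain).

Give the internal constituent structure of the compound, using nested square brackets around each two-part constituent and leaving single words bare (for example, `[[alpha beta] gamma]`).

Whole compound: head "anchor" (specifically "lagoon elm temple kiln anchor"), modifier "mountain bronze".
"mountain bronze" → head "bronze", modifier "mountain".
"lagoon elm temple kiln anchor" → head "anchor" (specifically "temple kiln anchor"), modifier "lagoon elm".
"lagoon elm" → head "elm", modifier "lagoon".
"temple kiln anchor" → head "anchor", modifier "temple kiln".
"temple kiln" → head "kiln", modifier "temple".
Putting it together: [[mountain bronze] [[lagoon elm] [[temple kiln] anchor]]].

[[mountain bronze] [[lagoon elm] [[temple kiln] anchor]]]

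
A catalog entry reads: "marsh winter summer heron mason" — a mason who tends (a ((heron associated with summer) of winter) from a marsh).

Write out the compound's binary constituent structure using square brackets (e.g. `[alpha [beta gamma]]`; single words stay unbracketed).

[[marsh [winter [summer heron]]] mason]

Whole compound: head "mason", modifier "marsh winter summer heron".
Inside "marsh winter summer heron": head "heron" (specifically "winter summer heron"), modifier "marsh".
Inside "winter summer heron": head "heron" (specifically "summer heron"), modifier "winter".
Inside "summer heron": head "heron", modifier "summer".
So the structure is [[marsh [winter [summer heron]]] mason].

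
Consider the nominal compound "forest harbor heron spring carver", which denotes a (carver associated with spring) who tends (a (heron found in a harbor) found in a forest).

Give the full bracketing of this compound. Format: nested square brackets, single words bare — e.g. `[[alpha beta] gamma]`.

Whole compound: head "carver" (specifically "spring carver"), modifier "forest harbor heron".
Within "forest harbor heron", the head is "heron" (specifically "harbor heron") and the modifier is "forest".
Within "harbor heron", the head is "heron" and the modifier is "harbor".
Within "spring carver", the head is "carver" and the modifier is "spring".
Putting it together: [[forest [harbor heron]] [spring carver]].

[[forest [harbor heron]] [spring carver]]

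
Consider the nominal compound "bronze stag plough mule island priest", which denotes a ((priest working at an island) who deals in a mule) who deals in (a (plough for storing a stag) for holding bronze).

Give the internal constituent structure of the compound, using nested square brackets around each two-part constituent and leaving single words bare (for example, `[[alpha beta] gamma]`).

Whole compound: head "priest" (specifically "mule island priest"), modifier "bronze stag plough".
"bronze stag plough" → head "plough" (specifically "stag plough"), modifier "bronze".
"stag plough" → head "plough", modifier "stag".
"mule island priest" → head "priest" (specifically "island priest"), modifier "mule".
"island priest" → head "priest", modifier "island".
So the structure is [[bronze [stag plough]] [mule [island priest]]].

[[bronze [stag plough]] [mule [island priest]]]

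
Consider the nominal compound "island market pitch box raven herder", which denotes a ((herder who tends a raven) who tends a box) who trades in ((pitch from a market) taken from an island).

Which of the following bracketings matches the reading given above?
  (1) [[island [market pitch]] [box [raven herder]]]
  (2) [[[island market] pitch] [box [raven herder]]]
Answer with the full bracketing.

The paraphrase's head is the "herder" part ("box raven herder"); its modifier is "island market pitch".
That top-level split, carried through the inner groups, gives [[island [market pitch]] [box [raven herder]]].

[[island [market pitch]] [box [raven herder]]]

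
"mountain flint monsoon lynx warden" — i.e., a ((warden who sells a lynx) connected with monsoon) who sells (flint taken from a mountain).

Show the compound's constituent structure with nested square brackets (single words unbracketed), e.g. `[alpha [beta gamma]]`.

The outermost head in the paraphrase is "warden" (specifically "monsoon lynx warden"), modified by "mountain flint".
Within "mountain flint", the head is "flint" and the modifier is "mountain".
Within "monsoon lynx warden", the head is "warden" (specifically "lynx warden") and the modifier is "monsoon".
Within "lynx warden", the head is "warden" and the modifier is "lynx".
So the structure is [[mountain flint] [monsoon [lynx warden]]].

[[mountain flint] [monsoon [lynx warden]]]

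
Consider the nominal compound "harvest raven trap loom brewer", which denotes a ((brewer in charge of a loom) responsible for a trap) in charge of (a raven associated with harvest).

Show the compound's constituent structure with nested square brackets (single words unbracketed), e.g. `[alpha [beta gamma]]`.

At the top level: head "brewer" (specifically "trap loom brewer"); modifier "harvest raven".
"harvest raven" → head "raven", modifier "harvest".
"trap loom brewer" → head "brewer" (specifically "loom brewer"), modifier "trap".
"loom brewer" → head "brewer", modifier "loom".
Assembled: [[harvest raven] [trap [loom brewer]]].

[[harvest raven] [trap [loom brewer]]]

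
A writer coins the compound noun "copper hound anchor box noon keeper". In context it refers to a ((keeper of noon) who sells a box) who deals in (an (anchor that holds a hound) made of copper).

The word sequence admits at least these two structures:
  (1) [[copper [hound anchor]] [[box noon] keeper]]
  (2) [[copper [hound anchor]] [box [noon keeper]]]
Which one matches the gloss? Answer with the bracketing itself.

The paraphrase's head is the "keeper" part ("box noon keeper"); its modifier is "copper hound anchor".
That top-level split, carried through the inner groups, gives [[copper [hound anchor]] [box [noon keeper]]].

[[copper [hound anchor]] [box [noon keeper]]]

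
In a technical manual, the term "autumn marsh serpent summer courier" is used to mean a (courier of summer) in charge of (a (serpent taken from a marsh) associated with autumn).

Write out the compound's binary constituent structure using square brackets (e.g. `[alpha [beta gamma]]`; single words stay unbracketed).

[[autumn [marsh serpent]] [summer courier]]

At the top level: head "courier" (specifically "summer courier"); modifier "autumn marsh serpent".
"autumn marsh serpent" → head "serpent" (specifically "marsh serpent"), modifier "autumn".
"marsh serpent" → head "serpent", modifier "marsh".
"summer courier" → head "courier", modifier "summer".
Putting it together: [[autumn [marsh serpent]] [summer courier]].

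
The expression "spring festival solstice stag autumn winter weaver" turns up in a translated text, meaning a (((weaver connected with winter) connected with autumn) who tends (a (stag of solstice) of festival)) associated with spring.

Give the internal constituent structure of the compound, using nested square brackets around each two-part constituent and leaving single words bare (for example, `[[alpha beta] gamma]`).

[spring [[festival [solstice stag]] [autumn [winter weaver]]]]

At the top level: head "weaver" (specifically "festival solstice stag autumn winter weaver"); modifier "spring".
Within "festival solstice stag autumn winter weaver", the head is "weaver" (specifically "autumn winter weaver") and the modifier is "festival solstice stag".
Within "festival solstice stag", the head is "stag" (specifically "solstice stag") and the modifier is "festival".
Within "solstice stag", the head is "stag" and the modifier is "solstice".
Within "autumn winter weaver", the head is "weaver" (specifically "winter weaver") and the modifier is "autumn".
Within "winter weaver", the head is "weaver" and the modifier is "winter".
So the structure is [spring [[festival [solstice stag]] [autumn [winter weaver]]]].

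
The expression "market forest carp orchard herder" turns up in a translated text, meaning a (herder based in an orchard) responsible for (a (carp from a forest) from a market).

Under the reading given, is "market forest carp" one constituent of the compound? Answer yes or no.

The paraphrase groups the words so that "market forest carp" is one unit: it corresponds to a single parenthesized sub-phrase.
The full structure is [[market [forest carp]] [orchard herder]], in which [market forest carp] is a constituent.

yes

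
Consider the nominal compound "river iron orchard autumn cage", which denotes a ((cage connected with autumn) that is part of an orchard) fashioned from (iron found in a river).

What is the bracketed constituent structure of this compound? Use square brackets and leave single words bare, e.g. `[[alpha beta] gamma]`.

[[river iron] [orchard [autumn cage]]]

Overall it is a kind of cage (specifically "orchard autumn cage"); the modifier is "river iron".
Inside "river iron": head "iron", modifier "river".
Inside "orchard autumn cage": head "cage" (specifically "autumn cage"), modifier "orchard".
Inside "autumn cage": head "cage", modifier "autumn".
Putting it together: [[river iron] [orchard [autumn cage]]].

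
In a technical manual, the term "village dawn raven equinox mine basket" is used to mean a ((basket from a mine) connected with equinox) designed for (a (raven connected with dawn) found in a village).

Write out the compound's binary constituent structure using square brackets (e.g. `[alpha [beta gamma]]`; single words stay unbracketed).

[[village [dawn raven]] [equinox [mine basket]]]

Whole compound: head "basket" (specifically "equinox mine basket"), modifier "village dawn raven".
"village dawn raven" → head "raven" (specifically "dawn raven"), modifier "village".
"dawn raven" → head "raven", modifier "dawn".
"equinox mine basket" → head "basket" (specifically "mine basket"), modifier "equinox".
"mine basket" → head "basket", modifier "mine".
Putting it together: [[village [dawn raven]] [equinox [mine basket]]].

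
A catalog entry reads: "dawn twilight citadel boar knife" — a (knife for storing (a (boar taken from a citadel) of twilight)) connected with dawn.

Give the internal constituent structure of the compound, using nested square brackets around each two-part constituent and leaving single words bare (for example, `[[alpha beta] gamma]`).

[dawn [[twilight [citadel boar]] knife]]

At the top level: head "knife" (specifically "twilight citadel boar knife"); modifier "dawn".
"twilight citadel boar knife" → head "knife", modifier "twilight citadel boar".
"twilight citadel boar" → head "boar" (specifically "citadel boar"), modifier "twilight".
"citadel boar" → head "boar", modifier "citadel".
Putting it together: [dawn [[twilight [citadel boar]] knife]].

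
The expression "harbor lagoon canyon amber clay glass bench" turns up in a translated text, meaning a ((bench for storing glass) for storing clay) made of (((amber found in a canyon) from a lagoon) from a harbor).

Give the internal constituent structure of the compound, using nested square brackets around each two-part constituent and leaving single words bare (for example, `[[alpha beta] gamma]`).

Whole compound: head "bench" (specifically "clay glass bench"), modifier "harbor lagoon canyon amber".
Inside "harbor lagoon canyon amber": head "amber" (specifically "lagoon canyon amber"), modifier "harbor".
Inside "lagoon canyon amber": head "amber" (specifically "canyon amber"), modifier "lagoon".
Inside "canyon amber": head "amber", modifier "canyon".
Inside "clay glass bench": head "bench" (specifically "glass bench"), modifier "clay".
Inside "glass bench": head "bench", modifier "glass".
So the structure is [[harbor [lagoon [canyon amber]]] [clay [glass bench]]].

[[harbor [lagoon [canyon amber]]] [clay [glass bench]]]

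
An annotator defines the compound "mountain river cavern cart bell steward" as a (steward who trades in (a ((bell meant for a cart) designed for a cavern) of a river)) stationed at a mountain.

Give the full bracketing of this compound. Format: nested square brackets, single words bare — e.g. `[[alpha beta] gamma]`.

At the top level: head "steward" (specifically "river cavern cart bell steward"); modifier "mountain".
Inside "river cavern cart bell steward": head "steward", modifier "river cavern cart bell".
Inside "river cavern cart bell": head "bell" (specifically "cavern cart bell"), modifier "river".
Inside "cavern cart bell": head "bell" (specifically "cart bell"), modifier "cavern".
Inside "cart bell": head "bell", modifier "cart".
Assembled: [mountain [[river [cavern [cart bell]]] steward]].

[mountain [[river [cavern [cart bell]]] steward]]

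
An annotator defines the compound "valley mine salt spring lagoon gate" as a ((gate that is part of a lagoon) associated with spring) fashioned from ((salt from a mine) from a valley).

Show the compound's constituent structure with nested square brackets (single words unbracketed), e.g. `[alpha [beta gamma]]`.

[[valley [mine salt]] [spring [lagoon gate]]]

The outermost head in the paraphrase is "gate" (specifically "spring lagoon gate"), modified by "valley mine salt".
Within "valley mine salt", the head is "salt" (specifically "mine salt") and the modifier is "valley".
Within "mine salt", the head is "salt" and the modifier is "mine".
Within "spring lagoon gate", the head is "gate" (specifically "lagoon gate") and the modifier is "spring".
Within "lagoon gate", the head is "gate" and the modifier is "lagoon".
Assembled: [[valley [mine salt]] [spring [lagoon gate]]].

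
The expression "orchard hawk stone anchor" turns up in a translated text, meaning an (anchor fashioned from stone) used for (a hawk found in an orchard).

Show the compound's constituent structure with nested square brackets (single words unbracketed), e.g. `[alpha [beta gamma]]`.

The outermost head in the paraphrase is "anchor" (specifically "stone anchor"), modified by "orchard hawk".
"orchard hawk" → head "hawk", modifier "orchard".
"stone anchor" → head "anchor", modifier "stone".
Putting it together: [[orchard hawk] [stone anchor]].

[[orchard hawk] [stone anchor]]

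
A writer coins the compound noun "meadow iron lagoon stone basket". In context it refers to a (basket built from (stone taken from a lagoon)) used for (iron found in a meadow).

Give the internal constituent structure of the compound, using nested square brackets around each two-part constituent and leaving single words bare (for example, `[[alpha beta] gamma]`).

At the top level: head "basket" (specifically "lagoon stone basket"); modifier "meadow iron".
"meadow iron" → head "iron", modifier "meadow".
"lagoon stone basket" → head "basket", modifier "lagoon stone".
"lagoon stone" → head "stone", modifier "lagoon".
Assembled: [[meadow iron] [[lagoon stone] basket]].

[[meadow iron] [[lagoon stone] basket]]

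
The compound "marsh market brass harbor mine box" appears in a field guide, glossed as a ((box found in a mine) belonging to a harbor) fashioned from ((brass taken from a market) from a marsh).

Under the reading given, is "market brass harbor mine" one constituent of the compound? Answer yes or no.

no

The top-level split is [marsh market brass] [harbor mine box]; the full structure is [[marsh [market brass]] [harbor [mine box]]].
"market brass harbor mine" straddles a constituent boundary, so it is not a single unit.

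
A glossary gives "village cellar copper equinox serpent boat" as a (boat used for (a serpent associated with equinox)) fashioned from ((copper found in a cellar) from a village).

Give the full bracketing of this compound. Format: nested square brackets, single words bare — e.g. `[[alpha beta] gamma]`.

The outermost head in the paraphrase is "boat" (specifically "equinox serpent boat"), modified by "village cellar copper".
Inside "village cellar copper": head "copper" (specifically "cellar copper"), modifier "village".
Inside "cellar copper": head "copper", modifier "cellar".
Inside "equinox serpent boat": head "boat", modifier "equinox serpent".
Inside "equinox serpent": head "serpent", modifier "equinox".
Assembled: [[village [cellar copper]] [[equinox serpent] boat]].

[[village [cellar copper]] [[equinox serpent] boat]]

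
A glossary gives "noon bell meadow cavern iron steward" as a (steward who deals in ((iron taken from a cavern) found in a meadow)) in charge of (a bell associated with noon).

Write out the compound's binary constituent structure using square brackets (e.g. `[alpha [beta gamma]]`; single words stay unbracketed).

Overall it is a kind of steward (specifically "meadow cavern iron steward"); the modifier is "noon bell".
"noon bell" → head "bell", modifier "noon".
"meadow cavern iron steward" → head "steward", modifier "meadow cavern iron".
"meadow cavern iron" → head "iron" (specifically "cavern iron"), modifier "meadow".
"cavern iron" → head "iron", modifier "cavern".
Putting it together: [[noon bell] [[meadow [cavern iron]] steward]].

[[noon bell] [[meadow [cavern iron]] steward]]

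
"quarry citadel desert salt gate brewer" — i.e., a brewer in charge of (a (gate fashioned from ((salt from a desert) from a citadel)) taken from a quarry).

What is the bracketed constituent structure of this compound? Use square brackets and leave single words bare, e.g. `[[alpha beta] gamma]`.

Whole compound: head "brewer", modifier "quarry citadel desert salt gate".
Inside "quarry citadel desert salt gate": head "gate" (specifically "citadel desert salt gate"), modifier "quarry".
Inside "citadel desert salt gate": head "gate", modifier "citadel desert salt".
Inside "citadel desert salt": head "salt" (specifically "desert salt"), modifier "citadel".
Inside "desert salt": head "salt", modifier "desert".
Putting it together: [[quarry [[citadel [desert salt]] gate]] brewer].

[[quarry [[citadel [desert salt]] gate]] brewer]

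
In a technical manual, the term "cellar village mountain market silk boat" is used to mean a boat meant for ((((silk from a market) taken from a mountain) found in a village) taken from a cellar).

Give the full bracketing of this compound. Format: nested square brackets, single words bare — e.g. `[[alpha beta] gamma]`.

[[cellar [village [mountain [market silk]]]] boat]

Overall it is a kind of boat; the modifier is "cellar village mountain market silk".
"cellar village mountain market silk" → head "silk" (specifically "village mountain market silk"), modifier "cellar".
"village mountain market silk" → head "silk" (specifically "mountain market silk"), modifier "village".
"mountain market silk" → head "silk" (specifically "market silk"), modifier "mountain".
"market silk" → head "silk", modifier "market".
Assembled: [[cellar [village [mountain [market silk]]]] boat].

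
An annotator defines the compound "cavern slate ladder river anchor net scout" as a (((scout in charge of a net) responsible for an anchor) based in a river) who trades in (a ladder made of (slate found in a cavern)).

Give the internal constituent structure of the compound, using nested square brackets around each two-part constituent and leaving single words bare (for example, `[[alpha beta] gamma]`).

Whole compound: head "scout" (specifically "river anchor net scout"), modifier "cavern slate ladder".
Within "cavern slate ladder", the head is "ladder" and the modifier is "cavern slate".
Within "cavern slate", the head is "slate" and the modifier is "cavern".
Within "river anchor net scout", the head is "scout" (specifically "anchor net scout") and the modifier is "river".
Within "anchor net scout", the head is "scout" (specifically "net scout") and the modifier is "anchor".
Within "net scout", the head is "scout" and the modifier is "net".
So the structure is [[[cavern slate] ladder] [river [anchor [net scout]]]].

[[[cavern slate] ladder] [river [anchor [net scout]]]]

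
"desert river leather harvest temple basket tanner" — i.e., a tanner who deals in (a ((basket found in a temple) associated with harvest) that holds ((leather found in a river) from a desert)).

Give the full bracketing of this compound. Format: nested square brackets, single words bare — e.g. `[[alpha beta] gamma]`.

[[[desert [river leather]] [harvest [temple basket]]] tanner]

Overall it is a kind of tanner; the modifier is "desert river leather harvest temple basket".
Inside "desert river leather harvest temple basket": head "basket" (specifically "harvest temple basket"), modifier "desert river leather".
Inside "desert river leather": head "leather" (specifically "river leather"), modifier "desert".
Inside "river leather": head "leather", modifier "river".
Inside "harvest temple basket": head "basket" (specifically "temple basket"), modifier "harvest".
Inside "temple basket": head "basket", modifier "temple".
Putting it together: [[[desert [river leather]] [harvest [temple basket]]] tanner].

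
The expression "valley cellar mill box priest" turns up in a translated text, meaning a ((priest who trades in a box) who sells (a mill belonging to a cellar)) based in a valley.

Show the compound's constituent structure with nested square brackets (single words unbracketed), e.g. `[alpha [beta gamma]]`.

[valley [[cellar mill] [box priest]]]

Whole compound: head "priest" (specifically "cellar mill box priest"), modifier "valley".
"cellar mill box priest" → head "priest" (specifically "box priest"), modifier "cellar mill".
"cellar mill" → head "mill", modifier "cellar".
"box priest" → head "priest", modifier "box".
Assembled: [valley [[cellar mill] [box priest]]].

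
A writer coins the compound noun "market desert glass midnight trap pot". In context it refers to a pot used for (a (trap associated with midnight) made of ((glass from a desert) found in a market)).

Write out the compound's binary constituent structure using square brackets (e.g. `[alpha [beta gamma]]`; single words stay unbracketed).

Overall it is a kind of pot; the modifier is "market desert glass midnight trap".
"market desert glass midnight trap" → head "trap" (specifically "midnight trap"), modifier "market desert glass".
"market desert glass" → head "glass" (specifically "desert glass"), modifier "market".
"desert glass" → head "glass", modifier "desert".
"midnight trap" → head "trap", modifier "midnight".
Assembled: [[[market [desert glass]] [midnight trap]] pot].

[[[market [desert glass]] [midnight trap]] pot]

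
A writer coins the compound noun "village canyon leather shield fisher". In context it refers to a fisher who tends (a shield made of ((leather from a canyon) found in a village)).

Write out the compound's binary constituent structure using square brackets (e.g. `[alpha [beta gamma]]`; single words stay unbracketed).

The outermost head in the paraphrase is "fisher", modified by "village canyon leather shield".
"village canyon leather shield" → head "shield", modifier "village canyon leather".
"village canyon leather" → head "leather" (specifically "canyon leather"), modifier "village".
"canyon leather" → head "leather", modifier "canyon".
So the structure is [[[village [canyon leather]] shield] fisher].

[[[village [canyon leather]] shield] fisher]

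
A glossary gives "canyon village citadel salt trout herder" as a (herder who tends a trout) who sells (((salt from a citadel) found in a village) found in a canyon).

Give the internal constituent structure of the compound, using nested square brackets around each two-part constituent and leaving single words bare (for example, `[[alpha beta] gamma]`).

Overall it is a kind of herder (specifically "trout herder"); the modifier is "canyon village citadel salt".
"canyon village citadel salt" → head "salt" (specifically "village citadel salt"), modifier "canyon".
"village citadel salt" → head "salt" (specifically "citadel salt"), modifier "village".
"citadel salt" → head "salt", modifier "citadel".
"trout herder" → head "herder", modifier "trout".
Assembled: [[canyon [village [citadel salt]]] [trout herder]].

[[canyon [village [citadel salt]]] [trout herder]]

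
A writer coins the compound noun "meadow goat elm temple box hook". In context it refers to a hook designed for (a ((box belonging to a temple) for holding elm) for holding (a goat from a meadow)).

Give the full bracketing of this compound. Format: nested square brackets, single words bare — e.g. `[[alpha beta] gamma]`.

Overall it is a kind of hook; the modifier is "meadow goat elm temple box".
"meadow goat elm temple box" → head "box" (specifically "elm temple box"), modifier "meadow goat".
"meadow goat" → head "goat", modifier "meadow".
"elm temple box" → head "box" (specifically "temple box"), modifier "elm".
"temple box" → head "box", modifier "temple".
Putting it together: [[[meadow goat] [elm [temple box]]] hook].

[[[meadow goat] [elm [temple box]]] hook]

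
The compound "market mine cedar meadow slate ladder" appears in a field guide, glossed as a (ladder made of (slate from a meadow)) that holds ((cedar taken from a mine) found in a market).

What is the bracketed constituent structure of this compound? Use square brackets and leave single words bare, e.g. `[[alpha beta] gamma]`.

[[market [mine cedar]] [[meadow slate] ladder]]

The outermost head in the paraphrase is "ladder" (specifically "meadow slate ladder"), modified by "market mine cedar".
Within "market mine cedar", the head is "cedar" (specifically "mine cedar") and the modifier is "market".
Within "mine cedar", the head is "cedar" and the modifier is "mine".
Within "meadow slate ladder", the head is "ladder" and the modifier is "meadow slate".
Within "meadow slate", the head is "slate" and the modifier is "meadow".
Assembled: [[market [mine cedar]] [[meadow slate] ladder]].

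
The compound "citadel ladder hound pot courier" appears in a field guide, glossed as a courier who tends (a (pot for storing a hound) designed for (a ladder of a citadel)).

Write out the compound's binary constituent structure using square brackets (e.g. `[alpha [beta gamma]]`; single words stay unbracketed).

[[[citadel ladder] [hound pot]] courier]

Overall it is a kind of courier; the modifier is "citadel ladder hound pot".
Within "citadel ladder hound pot", the head is "pot" (specifically "hound pot") and the modifier is "citadel ladder".
Within "citadel ladder", the head is "ladder" and the modifier is "citadel".
Within "hound pot", the head is "pot" and the modifier is "hound".
Putting it together: [[[citadel ladder] [hound pot]] courier].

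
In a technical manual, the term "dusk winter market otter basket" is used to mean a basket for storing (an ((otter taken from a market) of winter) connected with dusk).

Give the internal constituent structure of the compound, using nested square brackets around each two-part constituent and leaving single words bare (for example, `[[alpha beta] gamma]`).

At the top level: head "basket"; modifier "dusk winter market otter".
"dusk winter market otter" → head "otter" (specifically "winter market otter"), modifier "dusk".
"winter market otter" → head "otter" (specifically "market otter"), modifier "winter".
"market otter" → head "otter", modifier "market".
Assembled: [[dusk [winter [market otter]]] basket].

[[dusk [winter [market otter]]] basket]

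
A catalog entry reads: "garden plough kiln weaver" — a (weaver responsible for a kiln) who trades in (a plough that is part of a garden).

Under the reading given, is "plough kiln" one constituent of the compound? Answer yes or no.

no

The top-level split is [garden plough] [kiln weaver]; the full structure is [[garden plough] [kiln weaver]].
"plough kiln" straddles a constituent boundary, so it is not a single unit.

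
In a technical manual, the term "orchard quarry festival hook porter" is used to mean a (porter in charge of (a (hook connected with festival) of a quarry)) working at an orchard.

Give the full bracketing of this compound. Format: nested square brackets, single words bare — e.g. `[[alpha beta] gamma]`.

Overall it is a kind of porter (specifically "quarry festival hook porter"); the modifier is "orchard".
Within "quarry festival hook porter", the head is "porter" and the modifier is "quarry festival hook".
Within "quarry festival hook", the head is "hook" (specifically "festival hook") and the modifier is "quarry".
Within "festival hook", the head is "hook" and the modifier is "festival".
Putting it together: [orchard [[quarry [festival hook]] porter]].

[orchard [[quarry [festival hook]] porter]]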